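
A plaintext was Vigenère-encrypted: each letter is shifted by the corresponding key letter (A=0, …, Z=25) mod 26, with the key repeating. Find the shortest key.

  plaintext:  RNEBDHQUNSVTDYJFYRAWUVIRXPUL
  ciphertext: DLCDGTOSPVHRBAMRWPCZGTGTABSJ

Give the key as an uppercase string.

MYYCD

  i= 0: D-R = 12 → M
  i= 1: L-N = 24 → Y
  i= 2: C-E = 24 → Y
  i= 3: D-B =  2 → C
  i= 4: G-D =  3 → D
  i= 5: T-H = 12 → M
  i= 6: O-Q = 24 → Y
  i= 7: S-U = 24 → Y
  i= 8: P-N =  2 → C
  i= 9: V-S =  3 → D
  i=10: H-V = 12 → M
  i=11: R-T = 24 → Y
  i=12: B-D = 24 → Y
  i=13: A-Y =  2 → C
  i=14: M-J =  3 → D
  i=15: R-F = 12 → M
  i=16: W-Y = 24 → Y
  i=17: P-R = 24 → Y
  i=18: C-A =  2 → C
  i=19: Z-W =  3 → D
  i=20: G-U = 12 → M
  i=21: T-V = 24 → Y
  i=22: G-I = 24 → Y
  i=23: T-R =  2 → C
  i=24: A-X =  3 → D
  i=25: B-P = 12 → M
  i=26: S-U = 24 → Y
  i=27: J-L = 24 → Y
  shifts repeat with period 5: MYYCD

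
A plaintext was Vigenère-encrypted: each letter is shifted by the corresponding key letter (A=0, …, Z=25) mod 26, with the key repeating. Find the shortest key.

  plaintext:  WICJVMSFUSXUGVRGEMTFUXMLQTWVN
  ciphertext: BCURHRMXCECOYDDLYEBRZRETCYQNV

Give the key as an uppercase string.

FUSIM

  i= 0: B-W =  5 → F
  i= 1: C-I = 20 → U
  i= 2: U-C = 18 → S
  i= 3: R-J =  8 → I
  i= 4: H-V = 12 → M
  i= 5: R-M =  5 → F
  i= 6: M-S = 20 → U
  i= 7: X-F = 18 → S
  i= 8: C-U =  8 → I
  i= 9: E-S = 12 → M
  i=10: C-X =  5 → F
  i=11: O-U = 20 → U
  i=12: Y-G = 18 → S
  i=13: D-V =  8 → I
  i=14: D-R = 12 → M
  i=15: L-G =  5 → F
  i=16: Y-E = 20 → U
  i=17: E-M = 18 → S
  i=18: B-T =  8 → I
  i=19: R-F = 12 → M
  i=20: Z-U =  5 → F
  i=21: R-X = 20 → U
  i=22: E-M = 18 → S
  i=23: T-L =  8 → I
  i=24: C-Q = 12 → M
  i=25: Y-T =  5 → F
  i=26: Q-W = 20 → U
  i=27: N-V = 18 → S
  i=28: V-N =  8 → I
  shifts repeat with period 5: FUSIM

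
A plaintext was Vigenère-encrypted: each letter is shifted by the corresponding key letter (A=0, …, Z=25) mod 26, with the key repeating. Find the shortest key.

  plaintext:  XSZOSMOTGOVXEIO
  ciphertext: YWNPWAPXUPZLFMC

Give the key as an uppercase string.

  i= 0: Y-X =  1 → B
  i= 1: W-S =  4 → E
  i= 2: N-Z = 14 → O
  i= 3: P-O =  1 → B
  i= 4: W-S =  4 → E
  i= 5: A-M = 14 → O
  i= 6: P-O =  1 → B
  i= 7: X-T =  4 → E
  i= 8: U-G = 14 → O
  i= 9: P-O =  1 → B
  i=10: Z-V =  4 → E
  i=11: L-X = 14 → O
  i=12: F-E =  1 → B
  i=13: M-I =  4 → E
  i=14: C-O = 14 → O
  shifts repeat with period 3: BEO

BEO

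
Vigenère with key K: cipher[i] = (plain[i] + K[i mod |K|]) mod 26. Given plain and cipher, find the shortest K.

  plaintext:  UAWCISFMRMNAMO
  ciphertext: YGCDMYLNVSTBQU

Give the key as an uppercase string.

  i= 0: Y-U =  4 → E
  i= 1: G-A =  6 → G
  i= 2: C-W =  6 → G
  i= 3: D-C =  1 → B
  i= 4: M-I =  4 → E
  i= 5: Y-S =  6 → G
  i= 6: L-F =  6 → G
  i= 7: N-M =  1 → B
  i= 8: V-R =  4 → E
  i= 9: S-M =  6 → G
  i=10: T-N =  6 → G
  i=11: B-A =  1 → B
  i=12: Q-M =  4 → E
  i=13: U-O =  6 → G
  shifts repeat with period 4: EGGB

EGGB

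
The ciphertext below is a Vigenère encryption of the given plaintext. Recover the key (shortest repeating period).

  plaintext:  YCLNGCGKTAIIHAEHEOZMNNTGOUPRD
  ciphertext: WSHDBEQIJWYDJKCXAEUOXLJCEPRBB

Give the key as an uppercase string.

YQWQVCK

  i= 0: W-Y = 24 → Y
  i= 1: S-C = 16 → Q
  i= 2: H-L = 22 → W
  i= 3: D-N = 16 → Q
  i= 4: B-G = 21 → V
  i= 5: E-C =  2 → C
  i= 6: Q-G = 10 → K
  i= 7: I-K = 24 → Y
  i= 8: J-T = 16 → Q
  i= 9: W-A = 22 → W
  i=10: Y-I = 16 → Q
  i=11: D-I = 21 → V
  i=12: J-H =  2 → C
  i=13: K-A = 10 → K
  i=14: C-E = 24 → Y
  i=15: X-H = 16 → Q
  i=16: A-E = 22 → W
  i=17: E-O = 16 → Q
  i=18: U-Z = 21 → V
  i=19: O-M =  2 → C
  i=20: X-N = 10 → K
  i=21: L-N = 24 → Y
  i=22: J-T = 16 → Q
  i=23: C-G = 22 → W
  i=24: E-O = 16 → Q
  i=25: P-U = 21 → V
  i=26: R-P =  2 → C
  i=27: B-R = 10 → K
  i=28: B-D = 24 → Y
  shifts repeat with period 7: YQWQVCK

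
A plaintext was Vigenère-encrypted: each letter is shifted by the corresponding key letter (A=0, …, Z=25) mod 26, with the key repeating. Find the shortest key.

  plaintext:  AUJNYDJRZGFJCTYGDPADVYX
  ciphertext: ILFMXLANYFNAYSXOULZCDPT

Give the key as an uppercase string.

IRWZZ

  i= 0: I-A =  8 → I
  i= 1: L-U = 17 → R
  i= 2: F-J = 22 → W
  i= 3: M-N = 25 → Z
  i= 4: X-Y = 25 → Z
  i= 5: L-D =  8 → I
  i= 6: A-J = 17 → R
  i= 7: N-R = 22 → W
  i= 8: Y-Z = 25 → Z
  i= 9: F-G = 25 → Z
  i=10: N-F =  8 → I
  i=11: A-J = 17 → R
  i=12: Y-C = 22 → W
  i=13: S-T = 25 → Z
  i=14: X-Y = 25 → Z
  i=15: O-G =  8 → I
  i=16: U-D = 17 → R
  i=17: L-P = 22 → W
  i=18: Z-A = 25 → Z
  i=19: C-D = 25 → Z
  i=20: D-V =  8 → I
  i=21: P-Y = 17 → R
  i=22: T-X = 22 → W
  shifts repeat with period 5: IRWZZ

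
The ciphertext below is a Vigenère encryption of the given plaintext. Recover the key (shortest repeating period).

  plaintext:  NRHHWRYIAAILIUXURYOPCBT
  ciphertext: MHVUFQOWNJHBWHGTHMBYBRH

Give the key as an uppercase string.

ZQONJ

  i= 0: M-N = 25 → Z
  i= 1: H-R = 16 → Q
  i= 2: V-H = 14 → O
  i= 3: U-H = 13 → N
  i= 4: F-W =  9 → J
  i= 5: Q-R = 25 → Z
  i= 6: O-Y = 16 → Q
  i= 7: W-I = 14 → O
  i= 8: N-A = 13 → N
  i= 9: J-A =  9 → J
  i=10: H-I = 25 → Z
  i=11: B-L = 16 → Q
  i=12: W-I = 14 → O
  i=13: H-U = 13 → N
  i=14: G-X =  9 → J
  i=15: T-U = 25 → Z
  i=16: H-R = 16 → Q
  i=17: M-Y = 14 → O
  i=18: B-O = 13 → N
  i=19: Y-P =  9 → J
  i=20: B-C = 25 → Z
  i=21: R-B = 16 → Q
  i=22: H-T = 14 → O
  shifts repeat with period 5: ZQONJ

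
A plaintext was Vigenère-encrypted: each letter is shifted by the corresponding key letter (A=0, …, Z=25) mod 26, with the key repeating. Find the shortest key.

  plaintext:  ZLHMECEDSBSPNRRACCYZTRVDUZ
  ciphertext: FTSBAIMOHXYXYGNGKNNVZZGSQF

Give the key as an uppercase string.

  i= 0: F-Z =  6 → G
  i= 1: T-L =  8 → I
  i= 2: S-H = 11 → L
  i= 3: B-M = 15 → P
  i= 4: A-E = 22 → W
  i= 5: I-C =  6 → G
  i= 6: M-E =  8 → I
  i= 7: O-D = 11 → L
  i= 8: H-S = 15 → P
  i= 9: X-B = 22 → W
  i=10: Y-S =  6 → G
  i=11: X-P =  8 → I
  i=12: Y-N = 11 → L
  i=13: G-R = 15 → P
  i=14: N-R = 22 → W
  i=15: G-A =  6 → G
  i=16: K-C =  8 → I
  i=17: N-C = 11 → L
  i=18: N-Y = 15 → P
  i=19: V-Z = 22 → W
  i=20: Z-T =  6 → G
  i=21: Z-R =  8 → I
  i=22: G-V = 11 → L
  i=23: S-D = 15 → P
  i=24: Q-U = 22 → W
  i=25: F-Z =  6 → G
  shifts repeat with period 5: GILPW

GILPW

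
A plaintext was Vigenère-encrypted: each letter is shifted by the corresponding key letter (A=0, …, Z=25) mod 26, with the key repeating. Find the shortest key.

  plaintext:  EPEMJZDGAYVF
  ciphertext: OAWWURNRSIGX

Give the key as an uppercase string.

  i= 0: O-E = 10 → K
  i= 1: A-P = 11 → L
  i= 2: W-E = 18 → S
  i= 3: W-M = 10 → K
  i= 4: U-J = 11 → L
  i= 5: R-Z = 18 → S
  i= 6: N-D = 10 → K
  i= 7: R-G = 11 → L
  i= 8: S-A = 18 → S
  i= 9: I-Y = 10 → K
  i=10: G-V = 11 → L
  i=11: X-F = 18 → S
  shifts repeat with period 3: KLS

KLS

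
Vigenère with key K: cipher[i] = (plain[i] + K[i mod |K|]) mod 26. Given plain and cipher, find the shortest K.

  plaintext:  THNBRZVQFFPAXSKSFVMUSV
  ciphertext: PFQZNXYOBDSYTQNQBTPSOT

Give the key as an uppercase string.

WYDY

  i= 0: P-T = 22 → W
  i= 1: F-H = 24 → Y
  i= 2: Q-N =  3 → D
  i= 3: Z-B = 24 → Y
  i= 4: N-R = 22 → W
  i= 5: X-Z = 24 → Y
  i= 6: Y-V =  3 → D
  i= 7: O-Q = 24 → Y
  i= 8: B-F = 22 → W
  i= 9: D-F = 24 → Y
  i=10: S-P =  3 → D
  i=11: Y-A = 24 → Y
  i=12: T-X = 22 → W
  i=13: Q-S = 24 → Y
  i=14: N-K =  3 → D
  i=15: Q-S = 24 → Y
  i=16: B-F = 22 → W
  i=17: T-V = 24 → Y
  i=18: P-M =  3 → D
  i=19: S-U = 24 → Y
  i=20: O-S = 22 → W
  i=21: T-V = 24 → Y
  shifts repeat with period 4: WYDY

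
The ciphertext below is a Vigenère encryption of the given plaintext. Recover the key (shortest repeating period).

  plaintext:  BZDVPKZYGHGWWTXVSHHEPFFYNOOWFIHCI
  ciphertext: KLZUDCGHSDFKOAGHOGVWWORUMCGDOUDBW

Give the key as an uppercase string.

JMWZOSH

  i= 0: K-B =  9 → J
  i= 1: L-Z = 12 → M
  i= 2: Z-D = 22 → W
  i= 3: U-V = 25 → Z
  i= 4: D-P = 14 → O
  i= 5: C-K = 18 → S
  i= 6: G-Z =  7 → H
  i= 7: H-Y =  9 → J
  i= 8: S-G = 12 → M
  i= 9: D-H = 22 → W
  i=10: F-G = 25 → Z
  i=11: K-W = 14 → O
  i=12: O-W = 18 → S
  i=13: A-T =  7 → H
  i=14: G-X =  9 → J
  i=15: H-V = 12 → M
  i=16: O-S = 22 → W
  i=17: G-H = 25 → Z
  i=18: V-H = 14 → O
  i=19: W-E = 18 → S
  i=20: W-P =  7 → H
  i=21: O-F =  9 → J
  i=22: R-F = 12 → M
  i=23: U-Y = 22 → W
  i=24: M-N = 25 → Z
  i=25: C-O = 14 → O
  i=26: G-O = 18 → S
  i=27: D-W =  7 → H
  i=28: O-F =  9 → J
  i=29: U-I = 12 → M
  i=30: D-H = 22 → W
  i=31: B-C = 25 → Z
  i=32: W-I = 14 → O
  shifts repeat with period 7: JMWZOSH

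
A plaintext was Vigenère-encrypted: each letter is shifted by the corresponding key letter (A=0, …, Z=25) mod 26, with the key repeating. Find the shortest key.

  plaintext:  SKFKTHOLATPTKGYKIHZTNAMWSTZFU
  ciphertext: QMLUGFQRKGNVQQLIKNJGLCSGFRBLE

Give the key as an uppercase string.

YCGKN

  i= 0: Q-S = 24 → Y
  i= 1: M-K =  2 → C
  i= 2: L-F =  6 → G
  i= 3: U-K = 10 → K
  i= 4: G-T = 13 → N
  i= 5: F-H = 24 → Y
  i= 6: Q-O =  2 → C
  i= 7: R-L =  6 → G
  i= 8: K-A = 10 → K
  i= 9: G-T = 13 → N
  i=10: N-P = 24 → Y
  i=11: V-T =  2 → C
  i=12: Q-K =  6 → G
  i=13: Q-G = 10 → K
  i=14: L-Y = 13 → N
  i=15: I-K = 24 → Y
  i=16: K-I =  2 → C
  i=17: N-H =  6 → G
  i=18: J-Z = 10 → K
  i=19: G-T = 13 → N
  i=20: L-N = 24 → Y
  i=21: C-A =  2 → C
  i=22: S-M =  6 → G
  i=23: G-W = 10 → K
  i=24: F-S = 13 → N
  i=25: R-T = 24 → Y
  i=26: B-Z =  2 → C
  i=27: L-F =  6 → G
  i=28: E-U = 10 → K
  shifts repeat with period 5: YCGKN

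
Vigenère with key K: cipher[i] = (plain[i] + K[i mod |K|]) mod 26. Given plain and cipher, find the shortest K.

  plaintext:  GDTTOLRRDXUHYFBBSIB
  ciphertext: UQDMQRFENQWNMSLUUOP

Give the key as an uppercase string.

ONKTCG

  i= 0: U-G = 14 → O
  i= 1: Q-D = 13 → N
  i= 2: D-T = 10 → K
  i= 3: M-T = 19 → T
  i= 4: Q-O =  2 → C
  i= 5: R-L =  6 → G
  i= 6: F-R = 14 → O
  i= 7: E-R = 13 → N
  i= 8: N-D = 10 → K
  i= 9: Q-X = 19 → T
  i=10: W-U =  2 → C
  i=11: N-H =  6 → G
  i=12: M-Y = 14 → O
  i=13: S-F = 13 → N
  i=14: L-B = 10 → K
  i=15: U-B = 19 → T
  i=16: U-S =  2 → C
  i=17: O-I =  6 → G
  i=18: P-B = 14 → O
  shifts repeat with period 6: ONKTCG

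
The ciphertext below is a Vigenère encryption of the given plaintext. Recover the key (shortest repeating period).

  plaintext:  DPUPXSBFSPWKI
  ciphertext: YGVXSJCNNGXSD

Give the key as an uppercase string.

  i= 0: Y-D = 21 → V
  i= 1: G-P = 17 → R
  i= 2: V-U =  1 → B
  i= 3: X-P =  8 → I
  i= 4: S-X = 21 → V
  i= 5: J-S = 17 → R
  i= 6: C-B =  1 → B
  i= 7: N-F =  8 → I
  i= 8: N-S = 21 → V
  i= 9: G-P = 17 → R
  i=10: X-W =  1 → B
  i=11: S-K =  8 → I
  i=12: D-I = 21 → V
  shifts repeat with period 4: VRBI

VRBI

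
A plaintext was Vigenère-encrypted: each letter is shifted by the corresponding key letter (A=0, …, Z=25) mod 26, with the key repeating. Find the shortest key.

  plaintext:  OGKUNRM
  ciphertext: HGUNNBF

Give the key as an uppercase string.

TAK

  i= 0: H-O = 19 → T
  i= 1: G-G =  0 → A
  i= 2: U-K = 10 → K
  i= 3: N-U = 19 → T
  i= 4: N-N =  0 → A
  i= 5: B-R = 10 → K
  i= 6: F-M = 19 → T
  shifts repeat with period 3: TAK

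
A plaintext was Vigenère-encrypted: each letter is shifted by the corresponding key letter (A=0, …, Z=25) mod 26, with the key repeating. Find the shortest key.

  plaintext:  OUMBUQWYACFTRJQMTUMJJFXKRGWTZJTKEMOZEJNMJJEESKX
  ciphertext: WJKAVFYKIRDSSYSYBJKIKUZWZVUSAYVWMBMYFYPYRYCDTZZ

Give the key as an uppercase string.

  i= 0: W-O =  8 → I
  i= 1: J-U = 15 → P
  i= 2: K-M = 24 → Y
  i= 3: A-B = 25 → Z
  i= 4: V-U =  1 → B
  i= 5: F-Q = 15 → P
  i= 6: Y-W =  2 → C
  i= 7: K-Y = 12 → M
  i= 8: I-A =  8 → I
  i= 9: R-C = 15 → P
  i=10: D-F = 24 → Y
  i=11: S-T = 25 → Z
  i=12: S-R =  1 → B
  i=13: Y-J = 15 → P
  i=14: S-Q =  2 → C
  i=15: Y-M = 12 → M
  i=16: B-T =  8 → I
  i=17: J-U = 15 → P
  i=18: K-M = 24 → Y
  i=19: I-J = 25 → Z
  i=20: K-J =  1 → B
  i=21: U-F = 15 → P
  i=22: Z-X =  2 → C
  i=23: W-K = 12 → M
  i=24: Z-R =  8 → I
  i=25: V-G = 15 → P
  i=26: U-W = 24 → Y
  i=27: S-T = 25 → Z
  i=28: A-Z =  1 → B
  i=29: Y-J = 15 → P
  i=30: V-T =  2 → C
  i=31: W-K = 12 → M
  i=32: M-E =  8 → I
  i=33: B-M = 15 → P
  i=34: M-O = 24 → Y
  i=35: Y-Z = 25 → Z
  i=36: F-E =  1 → B
  i=37: Y-J = 15 → P
  i=38: P-N =  2 → C
  i=39: Y-M = 12 → M
  i=40: R-J =  8 → I
  i=41: Y-J = 15 → P
  i=42: C-E = 24 → Y
  i=43: D-E = 25 → Z
  i=44: T-S =  1 → B
  i=45: Z-K = 15 → P
  i=46: Z-X =  2 → C
  shifts repeat with period 8: IPYZBPCM

IPYZBPCM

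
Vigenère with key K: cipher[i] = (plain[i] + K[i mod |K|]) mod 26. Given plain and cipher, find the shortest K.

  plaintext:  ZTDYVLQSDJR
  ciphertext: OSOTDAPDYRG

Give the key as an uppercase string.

  i= 0: O-Z = 15 → P
  i= 1: S-T = 25 → Z
  i= 2: O-D = 11 → L
  i= 3: T-Y = 21 → V
  i= 4: D-V =  8 → I
  i= 5: A-L = 15 → P
  i= 6: P-Q = 25 → Z
  i= 7: D-S = 11 → L
  i= 8: Y-D = 21 → V
  i= 9: R-J =  8 → I
  i=10: G-R = 15 → P
  shifts repeat with period 5: PZLVI

PZLVI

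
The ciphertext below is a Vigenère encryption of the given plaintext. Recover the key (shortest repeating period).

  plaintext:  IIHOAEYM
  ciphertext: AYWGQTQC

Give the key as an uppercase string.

SQP

  i= 0: A-I = 18 → S
  i= 1: Y-I = 16 → Q
  i= 2: W-H = 15 → P
  i= 3: G-O = 18 → S
  i= 4: Q-A = 16 → Q
  i= 5: T-E = 15 → P
  i= 6: Q-Y = 18 → S
  i= 7: C-M = 16 → Q
  shifts repeat with period 3: SQP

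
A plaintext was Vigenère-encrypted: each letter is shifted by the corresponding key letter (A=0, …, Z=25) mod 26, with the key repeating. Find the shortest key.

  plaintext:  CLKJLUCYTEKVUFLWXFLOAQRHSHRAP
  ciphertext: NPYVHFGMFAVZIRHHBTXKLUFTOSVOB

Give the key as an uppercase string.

  i= 0: N-C = 11 → L
  i= 1: P-L =  4 → E
  i= 2: Y-K = 14 → O
  i= 3: V-J = 12 → M
  i= 4: H-L = 22 → W
  i= 5: F-U = 11 → L
  i= 6: G-C =  4 → E
  i= 7: M-Y = 14 → O
  i= 8: F-T = 12 → M
  i= 9: A-E = 22 → W
  i=10: V-K = 11 → L
  i=11: Z-V =  4 → E
  i=12: I-U = 14 → O
  i=13: R-F = 12 → M
  i=14: H-L = 22 → W
  i=15: H-W = 11 → L
  i=16: B-X =  4 → E
  i=17: T-F = 14 → O
  i=18: X-L = 12 → M
  i=19: K-O = 22 → W
  i=20: L-A = 11 → L
  i=21: U-Q =  4 → E
  i=22: F-R = 14 → O
  i=23: T-H = 12 → M
  i=24: O-S = 22 → W
  i=25: S-H = 11 → L
  i=26: V-R =  4 → E
  i=27: O-A = 14 → O
  i=28: B-P = 12 → M
  shifts repeat with period 5: LEOMW

LEOMW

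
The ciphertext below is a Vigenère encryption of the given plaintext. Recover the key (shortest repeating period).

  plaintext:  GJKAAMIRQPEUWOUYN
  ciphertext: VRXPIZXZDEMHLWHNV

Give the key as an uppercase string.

PIN

  i= 0: V-G = 15 → P
  i= 1: R-J =  8 → I
  i= 2: X-K = 13 → N
  i= 3: P-A = 15 → P
  i= 4: I-A =  8 → I
  i= 5: Z-M = 13 → N
  i= 6: X-I = 15 → P
  i= 7: Z-R =  8 → I
  i= 8: D-Q = 13 → N
  i= 9: E-P = 15 → P
  i=10: M-E =  8 → I
  i=11: H-U = 13 → N
  i=12: L-W = 15 → P
  i=13: W-O =  8 → I
  i=14: H-U = 13 → N
  i=15: N-Y = 15 → P
  i=16: V-N =  8 → I
  shifts repeat with period 3: PIN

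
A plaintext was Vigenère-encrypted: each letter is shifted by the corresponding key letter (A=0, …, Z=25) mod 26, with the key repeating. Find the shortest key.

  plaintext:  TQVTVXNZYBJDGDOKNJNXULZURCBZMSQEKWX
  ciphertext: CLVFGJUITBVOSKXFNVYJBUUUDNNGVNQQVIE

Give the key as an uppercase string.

JVAMLMH

  i= 0: C-T =  9 → J
  i= 1: L-Q = 21 → V
  i= 2: V-V =  0 → A
  i= 3: F-T = 12 → M
  i= 4: G-V = 11 → L
  i= 5: J-X = 12 → M
  i= 6: U-N =  7 → H
  i= 7: I-Z =  9 → J
  i= 8: T-Y = 21 → V
  i= 9: B-B =  0 → A
  i=10: V-J = 12 → M
  i=11: O-D = 11 → L
  i=12: S-G = 12 → M
  i=13: K-D =  7 → H
  i=14: X-O =  9 → J
  i=15: F-K = 21 → V
  i=16: N-N =  0 → A
  i=17: V-J = 12 → M
  i=18: Y-N = 11 → L
  i=19: J-X = 12 → M
  i=20: B-U =  7 → H
  i=21: U-L =  9 → J
  i=22: U-Z = 21 → V
  i=23: U-U =  0 → A
  i=24: D-R = 12 → M
  i=25: N-C = 11 → L
  i=26: N-B = 12 → M
  i=27: G-Z =  7 → H
  i=28: V-M =  9 → J
  i=29: N-S = 21 → V
  i=30: Q-Q =  0 → A
  i=31: Q-E = 12 → M
  i=32: V-K = 11 → L
  i=33: I-W = 12 → M
  i=34: E-X =  7 → H
  shifts repeat with period 7: JVAMLMH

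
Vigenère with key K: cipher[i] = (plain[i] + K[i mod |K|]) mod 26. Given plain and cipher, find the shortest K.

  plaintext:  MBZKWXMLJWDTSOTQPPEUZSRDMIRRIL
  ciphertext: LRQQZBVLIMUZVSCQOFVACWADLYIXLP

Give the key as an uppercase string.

ZQRGDEJA

  i= 0: L-M = 25 → Z
  i= 1: R-B = 16 → Q
  i= 2: Q-Z = 17 → R
  i= 3: Q-K =  6 → G
  i= 4: Z-W =  3 → D
  i= 5: B-X =  4 → E
  i= 6: V-M =  9 → J
  i= 7: L-L =  0 → A
  i= 8: I-J = 25 → Z
  i= 9: M-W = 16 → Q
  i=10: U-D = 17 → R
  i=11: Z-T =  6 → G
  i=12: V-S =  3 → D
  i=13: S-O =  4 → E
  i=14: C-T =  9 → J
  i=15: Q-Q =  0 → A
  i=16: O-P = 25 → Z
  i=17: F-P = 16 → Q
  i=18: V-E = 17 → R
  i=19: A-U =  6 → G
  i=20: C-Z =  3 → D
  i=21: W-S =  4 → E
  i=22: A-R =  9 → J
  i=23: D-D =  0 → A
  i=24: L-M = 25 → Z
  i=25: Y-I = 16 → Q
  i=26: I-R = 17 → R
  i=27: X-R =  6 → G
  i=28: L-I =  3 → D
  i=29: P-L =  4 → E
  shifts repeat with period 8: ZQRGDEJA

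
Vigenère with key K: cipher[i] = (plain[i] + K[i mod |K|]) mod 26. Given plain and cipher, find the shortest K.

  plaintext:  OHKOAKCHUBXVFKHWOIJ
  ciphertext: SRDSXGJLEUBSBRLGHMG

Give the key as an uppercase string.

EKTEXWH

  i= 0: S-O =  4 → E
  i= 1: R-H = 10 → K
  i= 2: D-K = 19 → T
  i= 3: S-O =  4 → E
  i= 4: X-A = 23 → X
  i= 5: G-K = 22 → W
  i= 6: J-C =  7 → H
  i= 7: L-H =  4 → E
  i= 8: E-U = 10 → K
  i= 9: U-B = 19 → T
  i=10: B-X =  4 → E
  i=11: S-V = 23 → X
  i=12: B-F = 22 → W
  i=13: R-K =  7 → H
  i=14: L-H =  4 → E
  i=15: G-W = 10 → K
  i=16: H-O = 19 → T
  i=17: M-I =  4 → E
  i=18: G-J = 23 → X
  shifts repeat with period 7: EKTEXWH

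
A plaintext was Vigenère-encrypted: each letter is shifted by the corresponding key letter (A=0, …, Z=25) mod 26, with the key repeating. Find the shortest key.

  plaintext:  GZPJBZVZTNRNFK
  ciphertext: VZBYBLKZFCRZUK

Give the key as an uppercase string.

PAM

  i= 0: V-G = 15 → P
  i= 1: Z-Z =  0 → A
  i= 2: B-P = 12 → M
  i= 3: Y-J = 15 → P
  i= 4: B-B =  0 → A
  i= 5: L-Z = 12 → M
  i= 6: K-V = 15 → P
  i= 7: Z-Z =  0 → A
  i= 8: F-T = 12 → M
  i= 9: C-N = 15 → P
  i=10: R-R =  0 → A
  i=11: Z-N = 12 → M
  i=12: U-F = 15 → P
  i=13: K-K =  0 → A
  shifts repeat with period 3: PAM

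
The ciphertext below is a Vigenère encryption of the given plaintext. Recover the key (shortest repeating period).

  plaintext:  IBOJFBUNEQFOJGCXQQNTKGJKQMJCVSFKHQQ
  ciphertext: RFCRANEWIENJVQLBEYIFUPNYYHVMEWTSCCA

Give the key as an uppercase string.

  i= 0: R-I =  9 → J
  i= 1: F-B =  4 → E
  i= 2: C-O = 14 → O
  i= 3: R-J =  8 → I
  i= 4: A-F = 21 → V
  i= 5: N-B = 12 → M
  i= 6: E-U = 10 → K
  i= 7: W-N =  9 → J
  i= 8: I-E =  4 → E
  i= 9: E-Q = 14 → O
  i=10: N-F =  8 → I
  i=11: J-O = 21 → V
  i=12: V-J = 12 → M
  i=13: Q-G = 10 → K
  i=14: L-C =  9 → J
  i=15: B-X =  4 → E
  i=16: E-Q = 14 → O
  i=17: Y-Q =  8 → I
  i=18: I-N = 21 → V
  i=19: F-T = 12 → M
  i=20: U-K = 10 → K
  i=21: P-G =  9 → J
  i=22: N-J =  4 → E
  i=23: Y-K = 14 → O
  i=24: Y-Q =  8 → I
  i=25: H-M = 21 → V
  i=26: V-J = 12 → M
  i=27: M-C = 10 → K
  i=28: E-V =  9 → J
  i=29: W-S =  4 → E
  i=30: T-F = 14 → O
  i=31: S-K =  8 → I
  i=32: C-H = 21 → V
  i=33: C-Q = 12 → M
  i=34: A-Q = 10 → K
  shifts repeat with period 7: JEOIVMK

JEOIVMK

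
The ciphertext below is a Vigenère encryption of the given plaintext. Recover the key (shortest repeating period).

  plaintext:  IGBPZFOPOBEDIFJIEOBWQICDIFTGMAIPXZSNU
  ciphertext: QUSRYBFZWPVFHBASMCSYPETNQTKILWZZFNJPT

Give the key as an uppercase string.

  i= 0: Q-I =  8 → I
  i= 1: U-G = 14 → O
  i= 2: S-B = 17 → R
  i= 3: R-P =  2 → C
  i= 4: Y-Z = 25 → Z
  i= 5: B-F = 22 → W
  i= 6: F-O = 17 → R
  i= 7: Z-P = 10 → K
  i= 8: W-O =  8 → I
  i= 9: P-B = 14 → O
  i=10: V-E = 17 → R
  i=11: F-D =  2 → C
  i=12: H-I = 25 → Z
  i=13: B-F = 22 → W
  i=14: A-J = 17 → R
  i=15: S-I = 10 → K
  i=16: M-E =  8 → I
  i=17: C-O = 14 → O
  i=18: S-B = 17 → R
  i=19: Y-W =  2 → C
  i=20: P-Q = 25 → Z
  i=21: E-I = 22 → W
  i=22: T-C = 17 → R
  i=23: N-D = 10 → K
  i=24: Q-I =  8 → I
  i=25: T-F = 14 → O
  i=26: K-T = 17 → R
  i=27: I-G =  2 → C
  i=28: L-M = 25 → Z
  i=29: W-A = 22 → W
  i=30: Z-I = 17 → R
  i=31: Z-P = 10 → K
  i=32: F-X =  8 → I
  i=33: N-Z = 14 → O
  i=34: J-S = 17 → R
  i=35: P-N =  2 → C
  i=36: T-U = 25 → Z
  shifts repeat with period 8: IORCZWRK

IORCZWRK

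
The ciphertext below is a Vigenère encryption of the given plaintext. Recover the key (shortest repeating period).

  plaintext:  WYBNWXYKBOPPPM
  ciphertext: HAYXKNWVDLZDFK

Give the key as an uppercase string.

LCXKOQY

  i= 0: H-W = 11 → L
  i= 1: A-Y =  2 → C
  i= 2: Y-B = 23 → X
  i= 3: X-N = 10 → K
  i= 4: K-W = 14 → O
  i= 5: N-X = 16 → Q
  i= 6: W-Y = 24 → Y
  i= 7: V-K = 11 → L
  i= 8: D-B =  2 → C
  i= 9: L-O = 23 → X
  i=10: Z-P = 10 → K
  i=11: D-P = 14 → O
  i=12: F-P = 16 → Q
  i=13: K-M = 24 → Y
  shifts repeat with period 7: LCXKOQY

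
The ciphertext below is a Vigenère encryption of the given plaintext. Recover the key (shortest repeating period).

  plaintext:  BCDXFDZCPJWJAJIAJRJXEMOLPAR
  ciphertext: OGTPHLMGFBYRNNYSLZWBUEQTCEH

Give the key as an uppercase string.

  i= 0: O-B = 13 → N
  i= 1: G-C =  4 → E
  i= 2: T-D = 16 → Q
  i= 3: P-X = 18 → S
  i= 4: H-F =  2 → C
  i= 5: L-D =  8 → I
  i= 6: M-Z = 13 → N
  i= 7: G-C =  4 → E
  i= 8: F-P = 16 → Q
  i= 9: B-J = 18 → S
  i=10: Y-W =  2 → C
  i=11: R-J =  8 → I
  i=12: N-A = 13 → N
  i=13: N-J =  4 → E
  i=14: Y-I = 16 → Q
  i=15: S-A = 18 → S
  i=16: L-J =  2 → C
  i=17: Z-R =  8 → I
  i=18: W-J = 13 → N
  i=19: B-X =  4 → E
  i=20: U-E = 16 → Q
  i=21: E-M = 18 → S
  i=22: Q-O =  2 → C
  i=23: T-L =  8 → I
  i=24: C-P = 13 → N
  i=25: E-A =  4 → E
  i=26: H-R = 16 → Q
  shifts repeat with period 6: NEQSCI

NEQSCI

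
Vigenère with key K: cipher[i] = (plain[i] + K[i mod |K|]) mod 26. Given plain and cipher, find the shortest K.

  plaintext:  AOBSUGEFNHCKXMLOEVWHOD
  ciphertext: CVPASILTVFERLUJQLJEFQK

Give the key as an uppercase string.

  i= 0: C-A =  2 → C
  i= 1: V-O =  7 → H
  i= 2: P-B = 14 → O
  i= 3: A-S =  8 → I
  i= 4: S-U = 24 → Y
  i= 5: I-G =  2 → C
  i= 6: L-E =  7 → H
  i= 7: T-F = 14 → O
  i= 8: V-N =  8 → I
  i= 9: F-H = 24 → Y
  i=10: E-C =  2 → C
  i=11: R-K =  7 → H
  i=12: L-X = 14 → O
  i=13: U-M =  8 → I
  i=14: J-L = 24 → Y
  i=15: Q-O =  2 → C
  i=16: L-E =  7 → H
  i=17: J-V = 14 → O
  i=18: E-W =  8 → I
  i=19: F-H = 24 → Y
  i=20: Q-O =  2 → C
  i=21: K-D =  7 → H
  shifts repeat with period 5: CHOIY

CHOIY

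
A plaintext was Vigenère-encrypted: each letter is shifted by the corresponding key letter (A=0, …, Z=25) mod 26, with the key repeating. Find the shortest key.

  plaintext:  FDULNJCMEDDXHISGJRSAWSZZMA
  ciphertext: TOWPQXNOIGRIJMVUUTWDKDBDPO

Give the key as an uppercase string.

OLCED

  i= 0: T-F = 14 → O
  i= 1: O-D = 11 → L
  i= 2: W-U =  2 → C
  i= 3: P-L =  4 → E
  i= 4: Q-N =  3 → D
  i= 5: X-J = 14 → O
  i= 6: N-C = 11 → L
  i= 7: O-M =  2 → C
  i= 8: I-E =  4 → E
  i= 9: G-D =  3 → D
  i=10: R-D = 14 → O
  i=11: I-X = 11 → L
  i=12: J-H =  2 → C
  i=13: M-I =  4 → E
  i=14: V-S =  3 → D
  i=15: U-G = 14 → O
  i=16: U-J = 11 → L
  i=17: T-R =  2 → C
  i=18: W-S =  4 → E
  i=19: D-A =  3 → D
  i=20: K-W = 14 → O
  i=21: D-S = 11 → L
  i=22: B-Z =  2 → C
  i=23: D-Z =  4 → E
  i=24: P-M =  3 → D
  i=25: O-A = 14 → O
  shifts repeat with period 5: OLCED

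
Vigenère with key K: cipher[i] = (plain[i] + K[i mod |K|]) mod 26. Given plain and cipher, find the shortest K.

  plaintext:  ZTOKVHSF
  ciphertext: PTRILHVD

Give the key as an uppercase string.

  i= 0: P-Z = 16 → Q
  i= 1: T-T =  0 → A
  i= 2: R-O =  3 → D
  i= 3: I-K = 24 → Y
  i= 4: L-V = 16 → Q
  i= 5: H-H =  0 → A
  i= 6: V-S =  3 → D
  i= 7: D-F = 24 → Y
  shifts repeat with period 4: QADY

QADY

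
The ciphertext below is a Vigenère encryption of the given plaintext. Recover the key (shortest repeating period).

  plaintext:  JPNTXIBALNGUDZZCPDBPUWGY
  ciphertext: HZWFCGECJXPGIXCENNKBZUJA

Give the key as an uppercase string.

  i= 0: H-J = 24 → Y
  i= 1: Z-P = 10 → K
  i= 2: W-N =  9 → J
  i= 3: F-T = 12 → M
  i= 4: C-X =  5 → F
  i= 5: G-I = 24 → Y
  i= 6: E-B =  3 → D
  i= 7: C-A =  2 → C
  i= 8: J-L = 24 → Y
  i= 9: X-N = 10 → K
  i=10: P-G =  9 → J
  i=11: G-U = 12 → M
  i=12: I-D =  5 → F
  i=13: X-Z = 24 → Y
  i=14: C-Z =  3 → D
  i=15: E-C =  2 → C
  i=16: N-P = 24 → Y
  i=17: N-D = 10 → K
  i=18: K-B =  9 → J
  i=19: B-P = 12 → M
  i=20: Z-U =  5 → F
  i=21: U-W = 24 → Y
  i=22: J-G =  3 → D
  i=23: A-Y =  2 → C
  shifts repeat with period 8: YKJMFYDC

YKJMFYDC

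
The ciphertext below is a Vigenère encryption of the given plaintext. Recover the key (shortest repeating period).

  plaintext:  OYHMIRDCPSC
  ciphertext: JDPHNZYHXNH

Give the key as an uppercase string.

VFI

  i= 0: J-O = 21 → V
  i= 1: D-Y =  5 → F
  i= 2: P-H =  8 → I
  i= 3: H-M = 21 → V
  i= 4: N-I =  5 → F
  i= 5: Z-R =  8 → I
  i= 6: Y-D = 21 → V
  i= 7: H-C =  5 → F
  i= 8: X-P =  8 → I
  i= 9: N-S = 21 → V
  i=10: H-C =  5 → F
  shifts repeat with period 3: VFI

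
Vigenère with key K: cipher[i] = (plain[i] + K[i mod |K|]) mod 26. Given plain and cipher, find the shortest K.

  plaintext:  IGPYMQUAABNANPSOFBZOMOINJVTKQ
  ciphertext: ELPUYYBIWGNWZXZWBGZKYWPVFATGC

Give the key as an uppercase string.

  i= 0: E-I = 22 → W
  i= 1: L-G =  5 → F
  i= 2: P-P =  0 → A
  i= 3: U-Y = 22 → W
  i= 4: Y-M = 12 → M
  i= 5: Y-Q =  8 → I
  i= 6: B-U =  7 → H
  i= 7: I-A =  8 → I
  i= 8: W-A = 22 → W
  i= 9: G-B =  5 → F
  i=10: N-N =  0 → A
  i=11: W-A = 22 → W
  i=12: Z-N = 12 → M
  i=13: X-P =  8 → I
  i=14: Z-S =  7 → H
  i=15: W-O =  8 → I
  i=16: B-F = 22 → W
  i=17: G-B =  5 → F
  i=18: Z-Z =  0 → A
  i=19: K-O = 22 → W
  i=20: Y-M = 12 → M
  i=21: W-O =  8 → I
  i=22: P-I =  7 → H
  i=23: V-N =  8 → I
  i=24: F-J = 22 → W
  i=25: A-V =  5 → F
  i=26: T-T =  0 → A
  i=27: G-K = 22 → W
  i=28: C-Q = 12 → M
  shifts repeat with period 8: WFAWMIHI

WFAWMIHI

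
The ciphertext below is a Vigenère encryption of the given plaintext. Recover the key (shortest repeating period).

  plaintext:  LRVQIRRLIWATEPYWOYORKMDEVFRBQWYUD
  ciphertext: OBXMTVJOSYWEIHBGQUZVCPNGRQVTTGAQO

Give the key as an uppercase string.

DKCWLES

  i= 0: O-L =  3 → D
  i= 1: B-R = 10 → K
  i= 2: X-V =  2 → C
  i= 3: M-Q = 22 → W
  i= 4: T-I = 11 → L
  i= 5: V-R =  4 → E
  i= 6: J-R = 18 → S
  i= 7: O-L =  3 → D
  i= 8: S-I = 10 → K
  i= 9: Y-W =  2 → C
  i=10: W-A = 22 → W
  i=11: E-T = 11 → L
  i=12: I-E =  4 → E
  i=13: H-P = 18 → S
  i=14: B-Y =  3 → D
  i=15: G-W = 10 → K
  i=16: Q-O =  2 → C
  i=17: U-Y = 22 → W
  i=18: Z-O = 11 → L
  i=19: V-R =  4 → E
  i=20: C-K = 18 → S
  i=21: P-M =  3 → D
  i=22: N-D = 10 → K
  i=23: G-E =  2 → C
  i=24: R-V = 22 → W
  i=25: Q-F = 11 → L
  i=26: V-R =  4 → E
  i=27: T-B = 18 → S
  i=28: T-Q =  3 → D
  i=29: G-W = 10 → K
  i=30: A-Y =  2 → C
  i=31: Q-U = 22 → W
  i=32: O-D = 11 → L
  shifts repeat with period 7: DKCWLES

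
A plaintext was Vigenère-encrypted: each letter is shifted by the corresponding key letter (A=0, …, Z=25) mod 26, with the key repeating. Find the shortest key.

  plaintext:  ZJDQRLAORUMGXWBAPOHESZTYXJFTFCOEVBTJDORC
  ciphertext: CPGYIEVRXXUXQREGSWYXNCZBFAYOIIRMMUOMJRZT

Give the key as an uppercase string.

  i= 0: C-Z =  3 → D
  i= 1: P-J =  6 → G
  i= 2: G-D =  3 → D
  i= 3: Y-Q =  8 → I
  i= 4: I-R = 17 → R
  i= 5: E-L = 19 → T
  i= 6: V-A = 21 → V
  i= 7: R-O =  3 → D
  i= 8: X-R =  6 → G
  i= 9: X-U =  3 → D
  i=10: U-M =  8 → I
  i=11: X-G = 17 → R
  i=12: Q-X = 19 → T
  i=13: R-W = 21 → V
  i=14: E-B =  3 → D
  i=15: G-A =  6 → G
  i=16: S-P =  3 → D
  i=17: W-O =  8 → I
  i=18: Y-H = 17 → R
  i=19: X-E = 19 → T
  i=20: N-S = 21 → V
  i=21: C-Z =  3 → D
  i=22: Z-T =  6 → G
  i=23: B-Y =  3 → D
  i=24: F-X =  8 → I
  i=25: A-J = 17 → R
  i=26: Y-F = 19 → T
  i=27: O-T = 21 → V
  i=28: I-F =  3 → D
  i=29: I-C =  6 → G
  i=30: R-O =  3 → D
  i=31: M-E =  8 → I
  i=32: M-V = 17 → R
  i=33: U-B = 19 → T
  i=34: O-T = 21 → V
  i=35: M-J =  3 → D
  i=36: J-D =  6 → G
  i=37: R-O =  3 → D
  i=38: Z-R =  8 → I
  i=39: T-C = 17 → R
  shifts repeat with period 7: DGDIRTV

DGDIRTV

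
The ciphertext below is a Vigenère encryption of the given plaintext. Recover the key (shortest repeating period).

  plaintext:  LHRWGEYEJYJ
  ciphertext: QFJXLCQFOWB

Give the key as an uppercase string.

FYSB

  i= 0: Q-L =  5 → F
  i= 1: F-H = 24 → Y
  i= 2: J-R = 18 → S
  i= 3: X-W =  1 → B
  i= 4: L-G =  5 → F
  i= 5: C-E = 24 → Y
  i= 6: Q-Y = 18 → S
  i= 7: F-E =  1 → B
  i= 8: O-J =  5 → F
  i= 9: W-Y = 24 → Y
  i=10: B-J = 18 → S
  shifts repeat with period 4: FYSB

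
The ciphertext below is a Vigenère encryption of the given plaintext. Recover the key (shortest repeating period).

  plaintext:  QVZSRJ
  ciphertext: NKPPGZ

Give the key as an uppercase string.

  i= 0: N-Q = 23 → X
  i= 1: K-V = 15 → P
  i= 2: P-Z = 16 → Q
  i= 3: P-S = 23 → X
  i= 4: G-R = 15 → P
  i= 5: Z-J = 16 → Q
  shifts repeat with period 3: XPQ

XPQ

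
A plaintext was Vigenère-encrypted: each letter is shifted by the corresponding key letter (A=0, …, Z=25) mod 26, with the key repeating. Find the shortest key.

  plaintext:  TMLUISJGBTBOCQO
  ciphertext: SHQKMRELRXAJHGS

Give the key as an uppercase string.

ZVFQE

  i= 0: S-T = 25 → Z
  i= 1: H-M = 21 → V
  i= 2: Q-L =  5 → F
  i= 3: K-U = 16 → Q
  i= 4: M-I =  4 → E
  i= 5: R-S = 25 → Z
  i= 6: E-J = 21 → V
  i= 7: L-G =  5 → F
  i= 8: R-B = 16 → Q
  i= 9: X-T =  4 → E
  i=10: A-B = 25 → Z
  i=11: J-O = 21 → V
  i=12: H-C =  5 → F
  i=13: G-Q = 16 → Q
  i=14: S-O =  4 → E
  shifts repeat with period 5: ZVFQE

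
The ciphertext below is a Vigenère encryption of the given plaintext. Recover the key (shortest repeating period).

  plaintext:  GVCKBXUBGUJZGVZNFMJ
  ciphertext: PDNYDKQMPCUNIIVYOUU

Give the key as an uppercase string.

  i= 0: P-G =  9 → J
  i= 1: D-V =  8 → I
  i= 2: N-C = 11 → L
  i= 3: Y-K = 14 → O
  i= 4: D-B =  2 → C
  i= 5: K-X = 13 → N
  i= 6: Q-U = 22 → W
  i= 7: M-B = 11 → L
  i= 8: P-G =  9 → J
  i= 9: C-U =  8 → I
  i=10: U-J = 11 → L
  i=11: N-Z = 14 → O
  i=12: I-G =  2 → C
  i=13: I-V = 13 → N
  i=14: V-Z = 22 → W
  i=15: Y-N = 11 → L
  i=16: O-F =  9 → J
  i=17: U-M =  8 → I
  i=18: U-J = 11 → L
  shifts repeat with period 8: JILOCNWL

JILOCNWL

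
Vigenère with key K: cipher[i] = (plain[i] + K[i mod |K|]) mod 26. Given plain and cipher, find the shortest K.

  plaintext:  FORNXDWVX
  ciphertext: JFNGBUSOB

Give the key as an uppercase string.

ERWT

  i= 0: J-F =  4 → E
  i= 1: F-O = 17 → R
  i= 2: N-R = 22 → W
  i= 3: G-N = 19 → T
  i= 4: B-X =  4 → E
  i= 5: U-D = 17 → R
  i= 6: S-W = 22 → W
  i= 7: O-V = 19 → T
  i= 8: B-X =  4 → E
  shifts repeat with period 4: ERWT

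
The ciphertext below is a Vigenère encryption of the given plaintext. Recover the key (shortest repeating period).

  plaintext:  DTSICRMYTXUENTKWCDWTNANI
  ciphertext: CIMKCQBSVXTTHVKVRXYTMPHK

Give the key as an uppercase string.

ZPUCA

  i= 0: C-D = 25 → Z
  i= 1: I-T = 15 → P
  i= 2: M-S = 20 → U
  i= 3: K-I =  2 → C
  i= 4: C-C =  0 → A
  i= 5: Q-R = 25 → Z
  i= 6: B-M = 15 → P
  i= 7: S-Y = 20 → U
  i= 8: V-T =  2 → C
  i= 9: X-X =  0 → A
  i=10: T-U = 25 → Z
  i=11: T-E = 15 → P
  i=12: H-N = 20 → U
  i=13: V-T =  2 → C
  i=14: K-K =  0 → A
  i=15: V-W = 25 → Z
  i=16: R-C = 15 → P
  i=17: X-D = 20 → U
  i=18: Y-W =  2 → C
  i=19: T-T =  0 → A
  i=20: M-N = 25 → Z
  i=21: P-A = 15 → P
  i=22: H-N = 20 → U
  i=23: K-I =  2 → C
  shifts repeat with period 5: ZPUCA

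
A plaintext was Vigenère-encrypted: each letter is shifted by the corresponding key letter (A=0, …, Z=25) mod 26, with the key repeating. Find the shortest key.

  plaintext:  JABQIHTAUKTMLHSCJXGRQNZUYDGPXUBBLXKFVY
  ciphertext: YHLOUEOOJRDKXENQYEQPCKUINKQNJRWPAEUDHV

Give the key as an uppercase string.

PHKYMXVO

  i= 0: Y-J = 15 → P
  i= 1: H-A =  7 → H
  i= 2: L-B = 10 → K
  i= 3: O-Q = 24 → Y
  i= 4: U-I = 12 → M
  i= 5: E-H = 23 → X
  i= 6: O-T = 21 → V
  i= 7: O-A = 14 → O
  i= 8: J-U = 15 → P
  i= 9: R-K =  7 → H
  i=10: D-T = 10 → K
  i=11: K-M = 24 → Y
  i=12: X-L = 12 → M
  i=13: E-H = 23 → X
  i=14: N-S = 21 → V
  i=15: Q-C = 14 → O
  i=16: Y-J = 15 → P
  i=17: E-X =  7 → H
  i=18: Q-G = 10 → K
  i=19: P-R = 24 → Y
  i=20: C-Q = 12 → M
  i=21: K-N = 23 → X
  i=22: U-Z = 21 → V
  i=23: I-U = 14 → O
  i=24: N-Y = 15 → P
  i=25: K-D =  7 → H
  i=26: Q-G = 10 → K
  i=27: N-P = 24 → Y
  i=28: J-X = 12 → M
  i=29: R-U = 23 → X
  i=30: W-B = 21 → V
  i=31: P-B = 14 → O
  i=32: A-L = 15 → P
  i=33: E-X =  7 → H
  i=34: U-K = 10 → K
  i=35: D-F = 24 → Y
  i=36: H-V = 12 → M
  i=37: V-Y = 23 → X
  shifts repeat with period 8: PHKYMXVO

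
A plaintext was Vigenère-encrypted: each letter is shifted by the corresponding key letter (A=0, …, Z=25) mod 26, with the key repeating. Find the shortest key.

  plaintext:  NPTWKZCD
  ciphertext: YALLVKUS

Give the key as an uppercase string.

LLSP

  i= 0: Y-N = 11 → L
  i= 1: A-P = 11 → L
  i= 2: L-T = 18 → S
  i= 3: L-W = 15 → P
  i= 4: V-K = 11 → L
  i= 5: K-Z = 11 → L
  i= 6: U-C = 18 → S
  i= 7: S-D = 15 → P
  shifts repeat with period 4: LLSP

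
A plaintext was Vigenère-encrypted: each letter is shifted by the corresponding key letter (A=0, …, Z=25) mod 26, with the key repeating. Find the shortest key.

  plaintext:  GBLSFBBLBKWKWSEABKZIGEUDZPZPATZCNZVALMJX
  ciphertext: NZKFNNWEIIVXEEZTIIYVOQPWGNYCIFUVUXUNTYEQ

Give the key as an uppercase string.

HYZNIMVT

  i= 0: N-G =  7 → H
  i= 1: Z-B = 24 → Y
  i= 2: K-L = 25 → Z
  i= 3: F-S = 13 → N
  i= 4: N-F =  8 → I
  i= 5: N-B = 12 → M
  i= 6: W-B = 21 → V
  i= 7: E-L = 19 → T
  i= 8: I-B =  7 → H
  i= 9: I-K = 24 → Y
  i=10: V-W = 25 → Z
  i=11: X-K = 13 → N
  i=12: E-W =  8 → I
  i=13: E-S = 12 → M
  i=14: Z-E = 21 → V
  i=15: T-A = 19 → T
  i=16: I-B =  7 → H
  i=17: I-K = 24 → Y
  i=18: Y-Z = 25 → Z
  i=19: V-I = 13 → N
  i=20: O-G =  8 → I
  i=21: Q-E = 12 → M
  i=22: P-U = 21 → V
  i=23: W-D = 19 → T
  i=24: G-Z =  7 → H
  i=25: N-P = 24 → Y
  i=26: Y-Z = 25 → Z
  i=27: C-P = 13 → N
  i=28: I-A =  8 → I
  i=29: F-T = 12 → M
  i=30: U-Z = 21 → V
  i=31: V-C = 19 → T
  i=32: U-N =  7 → H
  i=33: X-Z = 24 → Y
  i=34: U-V = 25 → Z
  i=35: N-A = 13 → N
  i=36: T-L =  8 → I
  i=37: Y-M = 12 → M
  i=38: E-J = 21 → V
  i=39: Q-X = 19 → T
  shifts repeat with period 8: HYZNIMVT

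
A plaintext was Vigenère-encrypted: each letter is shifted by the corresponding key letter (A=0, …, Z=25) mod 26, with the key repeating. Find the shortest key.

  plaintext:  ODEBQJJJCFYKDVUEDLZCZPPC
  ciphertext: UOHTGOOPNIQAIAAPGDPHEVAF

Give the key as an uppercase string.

GLDSQFF

  i= 0: U-O =  6 → G
  i= 1: O-D = 11 → L
  i= 2: H-E =  3 → D
  i= 3: T-B = 18 → S
  i= 4: G-Q = 16 → Q
  i= 5: O-J =  5 → F
  i= 6: O-J =  5 → F
  i= 7: P-J =  6 → G
  i= 8: N-C = 11 → L
  i= 9: I-F =  3 → D
  i=10: Q-Y = 18 → S
  i=11: A-K = 16 → Q
  i=12: I-D =  5 → F
  i=13: A-V =  5 → F
  i=14: A-U =  6 → G
  i=15: P-E = 11 → L
  i=16: G-D =  3 → D
  i=17: D-L = 18 → S
  i=18: P-Z = 16 → Q
  i=19: H-C =  5 → F
  i=20: E-Z =  5 → F
  i=21: V-P =  6 → G
  i=22: A-P = 11 → L
  i=23: F-C =  3 → D
  shifts repeat with period 7: GLDSQFF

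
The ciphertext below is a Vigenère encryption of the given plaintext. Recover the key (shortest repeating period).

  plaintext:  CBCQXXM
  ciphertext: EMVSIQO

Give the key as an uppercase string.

  i= 0: E-C =  2 → C
  i= 1: M-B = 11 → L
  i= 2: V-C = 19 → T
  i= 3: S-Q =  2 → C
  i= 4: I-X = 11 → L
  i= 5: Q-X = 19 → T
  i= 6: O-M =  2 → C
  shifts repeat with period 3: CLT

CLT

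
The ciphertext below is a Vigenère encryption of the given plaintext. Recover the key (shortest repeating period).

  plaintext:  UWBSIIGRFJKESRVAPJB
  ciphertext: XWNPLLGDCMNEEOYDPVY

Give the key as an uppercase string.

DAMXD

  i= 0: X-U =  3 → D
  i= 1: W-W =  0 → A
  i= 2: N-B = 12 → M
  i= 3: P-S = 23 → X
  i= 4: L-I =  3 → D
  i= 5: L-I =  3 → D
  i= 6: G-G =  0 → A
  i= 7: D-R = 12 → M
  i= 8: C-F = 23 → X
  i= 9: M-J =  3 → D
  i=10: N-K =  3 → D
  i=11: E-E =  0 → A
  i=12: E-S = 12 → M
  i=13: O-R = 23 → X
  i=14: Y-V =  3 → D
  i=15: D-A =  3 → D
  i=16: P-P =  0 → A
  i=17: V-J = 12 → M
  i=18: Y-B = 23 → X
  shifts repeat with period 5: DAMXD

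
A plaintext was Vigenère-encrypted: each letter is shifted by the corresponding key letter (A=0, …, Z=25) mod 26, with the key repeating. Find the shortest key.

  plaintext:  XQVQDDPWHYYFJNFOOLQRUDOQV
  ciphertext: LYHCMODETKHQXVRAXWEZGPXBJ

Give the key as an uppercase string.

  i= 0: L-X = 14 → O
  i= 1: Y-Q =  8 → I
  i= 2: H-V = 12 → M
  i= 3: C-Q = 12 → M
  i= 4: M-D =  9 → J
  i= 5: O-D = 11 → L
  i= 6: D-P = 14 → O
  i= 7: E-W =  8 → I
  i= 8: T-H = 12 → M
  i= 9: K-Y = 12 → M
  i=10: H-Y =  9 → J
  i=11: Q-F = 11 → L
  i=12: X-J = 14 → O
  i=13: V-N =  8 → I
  i=14: R-F = 12 → M
  i=15: A-O = 12 → M
  i=16: X-O =  9 → J
  i=17: W-L = 11 → L
  i=18: E-Q = 14 → O
  i=19: Z-R =  8 → I
  i=20: G-U = 12 → M
  i=21: P-D = 12 → M
  i=22: X-O =  9 → J
  i=23: B-Q = 11 → L
  i=24: J-V = 14 → O
  shifts repeat with period 6: OIMMJL

OIMMJL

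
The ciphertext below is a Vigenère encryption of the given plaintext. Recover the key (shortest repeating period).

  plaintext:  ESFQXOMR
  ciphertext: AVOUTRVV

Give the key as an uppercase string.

WDJE

  i= 0: A-E = 22 → W
  i= 1: V-S =  3 → D
  i= 2: O-F =  9 → J
  i= 3: U-Q =  4 → E
  i= 4: T-X = 22 → W
  i= 5: R-O =  3 → D
  i= 6: V-M =  9 → J
  i= 7: V-R =  4 → E
  shifts repeat with period 4: WDJE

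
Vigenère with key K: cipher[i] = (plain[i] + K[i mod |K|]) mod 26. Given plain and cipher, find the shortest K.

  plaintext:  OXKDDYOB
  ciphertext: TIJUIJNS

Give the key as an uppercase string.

FLZR

  i= 0: T-O =  5 → F
  i= 1: I-X = 11 → L
  i= 2: J-K = 25 → Z
  i= 3: U-D = 17 → R
  i= 4: I-D =  5 → F
  i= 5: J-Y = 11 → L
  i= 6: N-O = 25 → Z
  i= 7: S-B = 17 → R
  shifts repeat with period 4: FLZR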